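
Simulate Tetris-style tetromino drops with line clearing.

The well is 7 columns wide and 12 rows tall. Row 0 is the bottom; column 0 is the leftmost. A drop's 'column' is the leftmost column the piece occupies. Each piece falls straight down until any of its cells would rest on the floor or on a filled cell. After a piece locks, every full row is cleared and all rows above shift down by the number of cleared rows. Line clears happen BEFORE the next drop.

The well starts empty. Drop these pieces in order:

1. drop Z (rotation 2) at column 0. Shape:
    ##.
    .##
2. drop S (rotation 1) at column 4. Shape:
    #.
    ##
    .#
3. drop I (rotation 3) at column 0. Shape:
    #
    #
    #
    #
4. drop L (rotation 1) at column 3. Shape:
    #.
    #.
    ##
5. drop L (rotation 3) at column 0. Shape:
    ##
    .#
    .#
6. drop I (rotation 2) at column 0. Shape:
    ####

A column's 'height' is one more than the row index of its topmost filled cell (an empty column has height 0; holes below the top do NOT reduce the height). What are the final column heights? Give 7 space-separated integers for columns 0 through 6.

Answer: 8 8 8 8 4 2 0

Derivation:
Drop 1: Z rot2 at col 0 lands with bottom-row=0; cleared 0 line(s) (total 0); column heights now [2 2 1 0 0 0 0], max=2
Drop 2: S rot1 at col 4 lands with bottom-row=0; cleared 0 line(s) (total 0); column heights now [2 2 1 0 3 2 0], max=3
Drop 3: I rot3 at col 0 lands with bottom-row=2; cleared 0 line(s) (total 0); column heights now [6 2 1 0 3 2 0], max=6
Drop 4: L rot1 at col 3 lands with bottom-row=3; cleared 0 line(s) (total 0); column heights now [6 2 1 6 4 2 0], max=6
Drop 5: L rot3 at col 0 lands with bottom-row=4; cleared 0 line(s) (total 0); column heights now [7 7 1 6 4 2 0], max=7
Drop 6: I rot2 at col 0 lands with bottom-row=7; cleared 0 line(s) (total 0); column heights now [8 8 8 8 4 2 0], max=8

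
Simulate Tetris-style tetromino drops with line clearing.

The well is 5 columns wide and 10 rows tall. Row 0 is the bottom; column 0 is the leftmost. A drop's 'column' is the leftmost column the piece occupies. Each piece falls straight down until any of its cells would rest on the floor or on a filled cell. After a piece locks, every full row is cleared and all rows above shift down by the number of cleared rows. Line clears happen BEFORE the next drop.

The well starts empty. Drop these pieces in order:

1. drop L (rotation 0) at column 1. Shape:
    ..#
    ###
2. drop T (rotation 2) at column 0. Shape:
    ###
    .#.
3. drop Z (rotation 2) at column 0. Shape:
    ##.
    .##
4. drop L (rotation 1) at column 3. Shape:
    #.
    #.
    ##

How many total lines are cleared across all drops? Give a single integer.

Drop 1: L rot0 at col 1 lands with bottom-row=0; cleared 0 line(s) (total 0); column heights now [0 1 1 2 0], max=2
Drop 2: T rot2 at col 0 lands with bottom-row=1; cleared 0 line(s) (total 0); column heights now [3 3 3 2 0], max=3
Drop 3: Z rot2 at col 0 lands with bottom-row=3; cleared 0 line(s) (total 0); column heights now [5 5 4 2 0], max=5
Drop 4: L rot1 at col 3 lands with bottom-row=2; cleared 1 line(s) (total 1); column heights now [4 4 3 4 0], max=4

Answer: 1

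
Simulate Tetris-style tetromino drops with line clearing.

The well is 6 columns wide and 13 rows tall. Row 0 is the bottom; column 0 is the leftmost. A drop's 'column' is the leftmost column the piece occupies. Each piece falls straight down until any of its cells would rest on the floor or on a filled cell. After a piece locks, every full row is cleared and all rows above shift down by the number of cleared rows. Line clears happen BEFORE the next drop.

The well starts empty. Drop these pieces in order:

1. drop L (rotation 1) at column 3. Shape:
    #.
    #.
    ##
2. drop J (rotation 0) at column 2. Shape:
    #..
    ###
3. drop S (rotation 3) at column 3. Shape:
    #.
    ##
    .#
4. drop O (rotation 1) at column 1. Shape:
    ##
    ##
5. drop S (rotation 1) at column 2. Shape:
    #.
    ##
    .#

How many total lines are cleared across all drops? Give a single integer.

Drop 1: L rot1 at col 3 lands with bottom-row=0; cleared 0 line(s) (total 0); column heights now [0 0 0 3 1 0], max=3
Drop 2: J rot0 at col 2 lands with bottom-row=3; cleared 0 line(s) (total 0); column heights now [0 0 5 4 4 0], max=5
Drop 3: S rot3 at col 3 lands with bottom-row=4; cleared 0 line(s) (total 0); column heights now [0 0 5 7 6 0], max=7
Drop 4: O rot1 at col 1 lands with bottom-row=5; cleared 0 line(s) (total 0); column heights now [0 7 7 7 6 0], max=7
Drop 5: S rot1 at col 2 lands with bottom-row=7; cleared 0 line(s) (total 0); column heights now [0 7 10 9 6 0], max=10

Answer: 0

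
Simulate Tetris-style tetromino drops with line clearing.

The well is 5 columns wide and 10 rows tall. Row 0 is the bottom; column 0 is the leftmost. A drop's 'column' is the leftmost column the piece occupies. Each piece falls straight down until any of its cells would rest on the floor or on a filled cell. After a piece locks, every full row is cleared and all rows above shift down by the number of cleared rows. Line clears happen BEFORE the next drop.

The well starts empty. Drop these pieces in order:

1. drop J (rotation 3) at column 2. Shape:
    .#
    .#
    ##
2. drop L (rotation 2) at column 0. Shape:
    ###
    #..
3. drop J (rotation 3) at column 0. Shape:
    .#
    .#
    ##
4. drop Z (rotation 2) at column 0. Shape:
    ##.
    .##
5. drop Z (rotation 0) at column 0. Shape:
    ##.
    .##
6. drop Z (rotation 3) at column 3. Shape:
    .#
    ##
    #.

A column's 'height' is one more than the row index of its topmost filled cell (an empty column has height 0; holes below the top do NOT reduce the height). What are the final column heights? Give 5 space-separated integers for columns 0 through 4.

Drop 1: J rot3 at col 2 lands with bottom-row=0; cleared 0 line(s) (total 0); column heights now [0 0 1 3 0], max=3
Drop 2: L rot2 at col 0 lands with bottom-row=0; cleared 0 line(s) (total 0); column heights now [2 2 2 3 0], max=3
Drop 3: J rot3 at col 0 lands with bottom-row=2; cleared 0 line(s) (total 0); column heights now [3 5 2 3 0], max=5
Drop 4: Z rot2 at col 0 lands with bottom-row=5; cleared 0 line(s) (total 0); column heights now [7 7 6 3 0], max=7
Drop 5: Z rot0 at col 0 lands with bottom-row=7; cleared 0 line(s) (total 0); column heights now [9 9 8 3 0], max=9
Drop 6: Z rot3 at col 3 lands with bottom-row=3; cleared 0 line(s) (total 0); column heights now [9 9 8 5 6], max=9

Answer: 9 9 8 5 6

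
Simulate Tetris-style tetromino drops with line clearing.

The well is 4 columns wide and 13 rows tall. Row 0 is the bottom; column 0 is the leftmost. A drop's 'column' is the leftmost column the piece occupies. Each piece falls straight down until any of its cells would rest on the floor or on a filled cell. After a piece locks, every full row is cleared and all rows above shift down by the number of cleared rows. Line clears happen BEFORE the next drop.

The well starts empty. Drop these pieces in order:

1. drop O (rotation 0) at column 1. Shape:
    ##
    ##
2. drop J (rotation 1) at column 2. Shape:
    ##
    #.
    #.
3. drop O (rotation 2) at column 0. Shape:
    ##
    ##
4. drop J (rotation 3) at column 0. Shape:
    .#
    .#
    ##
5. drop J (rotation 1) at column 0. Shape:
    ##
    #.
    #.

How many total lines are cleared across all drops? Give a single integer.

Answer: 1

Derivation:
Drop 1: O rot0 at col 1 lands with bottom-row=0; cleared 0 line(s) (total 0); column heights now [0 2 2 0], max=2
Drop 2: J rot1 at col 2 lands with bottom-row=2; cleared 0 line(s) (total 0); column heights now [0 2 5 5], max=5
Drop 3: O rot2 at col 0 lands with bottom-row=2; cleared 0 line(s) (total 0); column heights now [4 4 5 5], max=5
Drop 4: J rot3 at col 0 lands with bottom-row=4; cleared 1 line(s) (total 1); column heights now [4 6 4 0], max=6
Drop 5: J rot1 at col 0 lands with bottom-row=4; cleared 0 line(s) (total 1); column heights now [7 7 4 0], max=7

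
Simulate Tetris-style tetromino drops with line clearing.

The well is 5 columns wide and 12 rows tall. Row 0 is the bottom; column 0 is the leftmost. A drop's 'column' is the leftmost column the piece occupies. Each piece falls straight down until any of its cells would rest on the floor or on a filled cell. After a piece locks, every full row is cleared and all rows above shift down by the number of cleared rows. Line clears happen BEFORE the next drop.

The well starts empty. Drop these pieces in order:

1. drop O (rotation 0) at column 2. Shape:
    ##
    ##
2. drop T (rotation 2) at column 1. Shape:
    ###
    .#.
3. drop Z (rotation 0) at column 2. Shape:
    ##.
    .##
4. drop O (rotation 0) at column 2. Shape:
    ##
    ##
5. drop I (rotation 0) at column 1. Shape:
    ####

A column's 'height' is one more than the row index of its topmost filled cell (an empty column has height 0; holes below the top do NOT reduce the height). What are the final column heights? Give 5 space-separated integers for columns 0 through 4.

Answer: 0 9 9 9 9

Derivation:
Drop 1: O rot0 at col 2 lands with bottom-row=0; cleared 0 line(s) (total 0); column heights now [0 0 2 2 0], max=2
Drop 2: T rot2 at col 1 lands with bottom-row=2; cleared 0 line(s) (total 0); column heights now [0 4 4 4 0], max=4
Drop 3: Z rot0 at col 2 lands with bottom-row=4; cleared 0 line(s) (total 0); column heights now [0 4 6 6 5], max=6
Drop 4: O rot0 at col 2 lands with bottom-row=6; cleared 0 line(s) (total 0); column heights now [0 4 8 8 5], max=8
Drop 5: I rot0 at col 1 lands with bottom-row=8; cleared 0 line(s) (total 0); column heights now [0 9 9 9 9], max=9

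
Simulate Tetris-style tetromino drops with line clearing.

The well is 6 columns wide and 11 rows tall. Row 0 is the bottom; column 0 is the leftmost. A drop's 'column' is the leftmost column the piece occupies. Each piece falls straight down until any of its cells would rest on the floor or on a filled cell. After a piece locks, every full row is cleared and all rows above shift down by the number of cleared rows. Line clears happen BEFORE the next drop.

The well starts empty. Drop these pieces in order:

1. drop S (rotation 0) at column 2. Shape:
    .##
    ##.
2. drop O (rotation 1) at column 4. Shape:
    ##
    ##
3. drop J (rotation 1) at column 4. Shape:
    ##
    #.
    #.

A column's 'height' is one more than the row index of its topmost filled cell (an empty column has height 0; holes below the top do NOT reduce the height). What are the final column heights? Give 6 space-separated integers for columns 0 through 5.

Drop 1: S rot0 at col 2 lands with bottom-row=0; cleared 0 line(s) (total 0); column heights now [0 0 1 2 2 0], max=2
Drop 2: O rot1 at col 4 lands with bottom-row=2; cleared 0 line(s) (total 0); column heights now [0 0 1 2 4 4], max=4
Drop 3: J rot1 at col 4 lands with bottom-row=4; cleared 0 line(s) (total 0); column heights now [0 0 1 2 7 7], max=7

Answer: 0 0 1 2 7 7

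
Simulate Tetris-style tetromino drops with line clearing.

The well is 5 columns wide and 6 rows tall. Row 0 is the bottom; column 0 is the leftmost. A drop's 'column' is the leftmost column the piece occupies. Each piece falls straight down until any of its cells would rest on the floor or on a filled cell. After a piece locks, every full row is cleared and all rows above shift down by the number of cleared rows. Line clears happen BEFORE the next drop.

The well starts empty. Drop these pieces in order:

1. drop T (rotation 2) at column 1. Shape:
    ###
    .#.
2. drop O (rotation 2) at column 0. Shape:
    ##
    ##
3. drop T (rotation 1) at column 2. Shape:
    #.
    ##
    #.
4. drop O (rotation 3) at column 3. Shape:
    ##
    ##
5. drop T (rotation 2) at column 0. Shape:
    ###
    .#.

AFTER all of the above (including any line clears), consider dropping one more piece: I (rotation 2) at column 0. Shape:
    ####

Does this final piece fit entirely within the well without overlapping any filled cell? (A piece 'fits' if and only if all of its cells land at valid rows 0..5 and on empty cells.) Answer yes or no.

Drop 1: T rot2 at col 1 lands with bottom-row=0; cleared 0 line(s) (total 0); column heights now [0 2 2 2 0], max=2
Drop 2: O rot2 at col 0 lands with bottom-row=2; cleared 0 line(s) (total 0); column heights now [4 4 2 2 0], max=4
Drop 3: T rot1 at col 2 lands with bottom-row=2; cleared 0 line(s) (total 0); column heights now [4 4 5 4 0], max=5
Drop 4: O rot3 at col 3 lands with bottom-row=4; cleared 0 line(s) (total 0); column heights now [4 4 5 6 6], max=6
Drop 5: T rot2 at col 0 lands with bottom-row=4; cleared 1 line(s) (total 1); column heights now [4 5 5 5 5], max=5
Test piece I rot2 at col 0 (width 4): heights before test = [4 5 5 5 5]; fits = True

Answer: yes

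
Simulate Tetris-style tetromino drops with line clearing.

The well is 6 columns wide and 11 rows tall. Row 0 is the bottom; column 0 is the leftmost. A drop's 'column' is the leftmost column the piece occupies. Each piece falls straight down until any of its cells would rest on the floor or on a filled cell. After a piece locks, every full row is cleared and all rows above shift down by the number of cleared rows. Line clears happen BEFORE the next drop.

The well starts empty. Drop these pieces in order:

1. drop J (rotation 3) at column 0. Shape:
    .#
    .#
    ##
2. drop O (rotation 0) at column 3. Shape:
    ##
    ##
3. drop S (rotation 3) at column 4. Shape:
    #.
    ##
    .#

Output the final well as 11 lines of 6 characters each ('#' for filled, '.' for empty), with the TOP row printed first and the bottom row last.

Drop 1: J rot3 at col 0 lands with bottom-row=0; cleared 0 line(s) (total 0); column heights now [1 3 0 0 0 0], max=3
Drop 2: O rot0 at col 3 lands with bottom-row=0; cleared 0 line(s) (total 0); column heights now [1 3 0 2 2 0], max=3
Drop 3: S rot3 at col 4 lands with bottom-row=1; cleared 0 line(s) (total 0); column heights now [1 3 0 2 4 3], max=4

Answer: ......
......
......
......
......
......
......
....#.
.#..##
.#.###
##.##.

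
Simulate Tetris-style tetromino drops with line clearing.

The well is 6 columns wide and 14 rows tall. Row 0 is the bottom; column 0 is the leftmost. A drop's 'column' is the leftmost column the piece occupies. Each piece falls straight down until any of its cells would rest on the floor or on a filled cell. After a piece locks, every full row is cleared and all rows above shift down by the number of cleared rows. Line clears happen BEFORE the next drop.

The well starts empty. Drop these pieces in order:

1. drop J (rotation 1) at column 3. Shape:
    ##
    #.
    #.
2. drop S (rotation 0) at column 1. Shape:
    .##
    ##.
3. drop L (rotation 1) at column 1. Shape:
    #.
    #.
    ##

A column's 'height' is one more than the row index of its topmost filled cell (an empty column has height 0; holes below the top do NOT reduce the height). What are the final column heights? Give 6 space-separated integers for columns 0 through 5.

Answer: 0 7 5 4 3 0

Derivation:
Drop 1: J rot1 at col 3 lands with bottom-row=0; cleared 0 line(s) (total 0); column heights now [0 0 0 3 3 0], max=3
Drop 2: S rot0 at col 1 lands with bottom-row=2; cleared 0 line(s) (total 0); column heights now [0 3 4 4 3 0], max=4
Drop 3: L rot1 at col 1 lands with bottom-row=4; cleared 0 line(s) (total 0); column heights now [0 7 5 4 3 0], max=7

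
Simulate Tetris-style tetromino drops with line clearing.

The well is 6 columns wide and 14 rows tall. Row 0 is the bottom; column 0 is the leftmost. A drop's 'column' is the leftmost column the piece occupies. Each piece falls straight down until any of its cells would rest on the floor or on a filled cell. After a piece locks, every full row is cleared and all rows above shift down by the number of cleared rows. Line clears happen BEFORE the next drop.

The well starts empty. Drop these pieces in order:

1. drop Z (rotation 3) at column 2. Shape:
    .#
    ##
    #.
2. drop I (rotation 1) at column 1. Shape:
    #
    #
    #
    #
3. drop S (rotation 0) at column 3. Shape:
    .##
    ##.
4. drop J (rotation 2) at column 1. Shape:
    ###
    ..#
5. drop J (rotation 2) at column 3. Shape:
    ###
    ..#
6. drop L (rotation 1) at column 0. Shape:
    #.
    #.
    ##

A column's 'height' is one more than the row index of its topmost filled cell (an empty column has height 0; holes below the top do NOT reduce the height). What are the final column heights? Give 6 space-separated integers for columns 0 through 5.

Drop 1: Z rot3 at col 2 lands with bottom-row=0; cleared 0 line(s) (total 0); column heights now [0 0 2 3 0 0], max=3
Drop 2: I rot1 at col 1 lands with bottom-row=0; cleared 0 line(s) (total 0); column heights now [0 4 2 3 0 0], max=4
Drop 3: S rot0 at col 3 lands with bottom-row=3; cleared 0 line(s) (total 0); column heights now [0 4 2 4 5 5], max=5
Drop 4: J rot2 at col 1 lands with bottom-row=4; cleared 0 line(s) (total 0); column heights now [0 6 6 6 5 5], max=6
Drop 5: J rot2 at col 3 lands with bottom-row=5; cleared 0 line(s) (total 0); column heights now [0 6 6 7 7 7], max=7
Drop 6: L rot1 at col 0 lands with bottom-row=6; cleared 0 line(s) (total 0); column heights now [9 7 6 7 7 7], max=9

Answer: 9 7 6 7 7 7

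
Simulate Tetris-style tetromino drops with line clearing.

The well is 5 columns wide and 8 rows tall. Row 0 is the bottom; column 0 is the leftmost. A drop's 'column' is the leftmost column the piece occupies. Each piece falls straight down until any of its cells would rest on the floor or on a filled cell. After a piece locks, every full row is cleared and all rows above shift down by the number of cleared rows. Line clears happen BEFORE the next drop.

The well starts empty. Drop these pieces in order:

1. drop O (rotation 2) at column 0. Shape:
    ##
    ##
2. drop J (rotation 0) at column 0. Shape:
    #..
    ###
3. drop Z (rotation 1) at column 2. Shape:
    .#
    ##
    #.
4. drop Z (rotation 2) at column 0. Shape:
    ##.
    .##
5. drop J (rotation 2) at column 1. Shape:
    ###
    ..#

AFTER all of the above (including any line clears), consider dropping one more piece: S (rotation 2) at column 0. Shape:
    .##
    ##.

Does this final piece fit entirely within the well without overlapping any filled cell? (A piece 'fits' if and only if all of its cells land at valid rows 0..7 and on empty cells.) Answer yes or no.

Answer: no

Derivation:
Drop 1: O rot2 at col 0 lands with bottom-row=0; cleared 0 line(s) (total 0); column heights now [2 2 0 0 0], max=2
Drop 2: J rot0 at col 0 lands with bottom-row=2; cleared 0 line(s) (total 0); column heights now [4 3 3 0 0], max=4
Drop 3: Z rot1 at col 2 lands with bottom-row=3; cleared 0 line(s) (total 0); column heights now [4 3 5 6 0], max=6
Drop 4: Z rot2 at col 0 lands with bottom-row=5; cleared 0 line(s) (total 0); column heights now [7 7 6 6 0], max=7
Drop 5: J rot2 at col 1 lands with bottom-row=6; cleared 0 line(s) (total 0); column heights now [7 8 8 8 0], max=8
Test piece S rot2 at col 0 (width 3): heights before test = [7 8 8 8 0]; fits = False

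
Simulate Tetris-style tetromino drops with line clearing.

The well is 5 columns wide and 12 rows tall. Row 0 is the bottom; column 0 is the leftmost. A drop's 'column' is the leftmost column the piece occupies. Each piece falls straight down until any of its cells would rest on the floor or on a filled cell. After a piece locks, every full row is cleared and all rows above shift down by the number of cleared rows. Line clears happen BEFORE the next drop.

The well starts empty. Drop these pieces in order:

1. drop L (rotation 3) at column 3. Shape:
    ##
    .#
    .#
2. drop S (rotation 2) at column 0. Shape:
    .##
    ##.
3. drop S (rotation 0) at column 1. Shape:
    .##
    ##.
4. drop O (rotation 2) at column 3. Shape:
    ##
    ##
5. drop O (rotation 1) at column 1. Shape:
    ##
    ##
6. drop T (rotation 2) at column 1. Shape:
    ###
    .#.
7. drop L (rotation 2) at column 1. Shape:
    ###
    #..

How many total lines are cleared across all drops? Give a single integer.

Answer: 0

Derivation:
Drop 1: L rot3 at col 3 lands with bottom-row=0; cleared 0 line(s) (total 0); column heights now [0 0 0 3 3], max=3
Drop 2: S rot2 at col 0 lands with bottom-row=0; cleared 0 line(s) (total 0); column heights now [1 2 2 3 3], max=3
Drop 3: S rot0 at col 1 lands with bottom-row=2; cleared 0 line(s) (total 0); column heights now [1 3 4 4 3], max=4
Drop 4: O rot2 at col 3 lands with bottom-row=4; cleared 0 line(s) (total 0); column heights now [1 3 4 6 6], max=6
Drop 5: O rot1 at col 1 lands with bottom-row=4; cleared 0 line(s) (total 0); column heights now [1 6 6 6 6], max=6
Drop 6: T rot2 at col 1 lands with bottom-row=6; cleared 0 line(s) (total 0); column heights now [1 8 8 8 6], max=8
Drop 7: L rot2 at col 1 lands with bottom-row=8; cleared 0 line(s) (total 0); column heights now [1 10 10 10 6], max=10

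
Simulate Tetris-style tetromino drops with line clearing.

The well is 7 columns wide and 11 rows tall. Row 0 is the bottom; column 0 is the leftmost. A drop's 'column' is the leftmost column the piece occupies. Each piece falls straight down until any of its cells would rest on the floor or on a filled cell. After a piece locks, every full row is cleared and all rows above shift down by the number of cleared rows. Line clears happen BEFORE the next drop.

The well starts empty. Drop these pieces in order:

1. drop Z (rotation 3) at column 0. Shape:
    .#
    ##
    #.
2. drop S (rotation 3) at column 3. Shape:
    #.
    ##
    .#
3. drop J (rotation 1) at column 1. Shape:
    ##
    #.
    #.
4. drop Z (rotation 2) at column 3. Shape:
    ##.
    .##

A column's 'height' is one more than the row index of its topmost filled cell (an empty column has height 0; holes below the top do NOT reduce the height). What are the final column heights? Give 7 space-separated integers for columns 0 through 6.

Drop 1: Z rot3 at col 0 lands with bottom-row=0; cleared 0 line(s) (total 0); column heights now [2 3 0 0 0 0 0], max=3
Drop 2: S rot3 at col 3 lands with bottom-row=0; cleared 0 line(s) (total 0); column heights now [2 3 0 3 2 0 0], max=3
Drop 3: J rot1 at col 1 lands with bottom-row=3; cleared 0 line(s) (total 0); column heights now [2 6 6 3 2 0 0], max=6
Drop 4: Z rot2 at col 3 lands with bottom-row=2; cleared 0 line(s) (total 0); column heights now [2 6 6 4 4 3 0], max=6

Answer: 2 6 6 4 4 3 0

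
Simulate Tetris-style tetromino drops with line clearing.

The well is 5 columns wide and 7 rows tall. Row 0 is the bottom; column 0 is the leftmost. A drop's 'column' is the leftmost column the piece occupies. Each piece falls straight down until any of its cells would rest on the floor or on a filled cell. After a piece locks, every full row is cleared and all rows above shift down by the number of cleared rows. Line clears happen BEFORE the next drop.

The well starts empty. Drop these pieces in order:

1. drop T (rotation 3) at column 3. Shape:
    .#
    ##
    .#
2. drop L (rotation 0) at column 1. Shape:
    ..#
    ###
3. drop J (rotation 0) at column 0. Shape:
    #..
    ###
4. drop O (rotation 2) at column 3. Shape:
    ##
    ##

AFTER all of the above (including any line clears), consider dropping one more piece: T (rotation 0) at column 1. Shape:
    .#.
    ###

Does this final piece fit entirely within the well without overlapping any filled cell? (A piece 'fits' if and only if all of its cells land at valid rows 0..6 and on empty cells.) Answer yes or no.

Answer: no

Derivation:
Drop 1: T rot3 at col 3 lands with bottom-row=0; cleared 0 line(s) (total 0); column heights now [0 0 0 2 3], max=3
Drop 2: L rot0 at col 1 lands with bottom-row=2; cleared 0 line(s) (total 0); column heights now [0 3 3 4 3], max=4
Drop 3: J rot0 at col 0 lands with bottom-row=3; cleared 0 line(s) (total 0); column heights now [5 4 4 4 3], max=5
Drop 4: O rot2 at col 3 lands with bottom-row=4; cleared 0 line(s) (total 0); column heights now [5 4 4 6 6], max=6
Test piece T rot0 at col 1 (width 3): heights before test = [5 4 4 6 6]; fits = False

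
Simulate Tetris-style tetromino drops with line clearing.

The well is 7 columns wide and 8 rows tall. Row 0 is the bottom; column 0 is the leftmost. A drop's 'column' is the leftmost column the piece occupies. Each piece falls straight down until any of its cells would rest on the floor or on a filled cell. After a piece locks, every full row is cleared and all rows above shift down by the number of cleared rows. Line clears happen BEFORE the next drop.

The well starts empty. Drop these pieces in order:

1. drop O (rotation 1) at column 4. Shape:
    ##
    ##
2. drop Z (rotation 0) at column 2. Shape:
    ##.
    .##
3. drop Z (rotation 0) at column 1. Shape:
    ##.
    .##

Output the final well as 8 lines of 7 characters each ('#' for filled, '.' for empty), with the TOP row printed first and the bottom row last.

Drop 1: O rot1 at col 4 lands with bottom-row=0; cleared 0 line(s) (total 0); column heights now [0 0 0 0 2 2 0], max=2
Drop 2: Z rot0 at col 2 lands with bottom-row=2; cleared 0 line(s) (total 0); column heights now [0 0 4 4 3 2 0], max=4
Drop 3: Z rot0 at col 1 lands with bottom-row=4; cleared 0 line(s) (total 0); column heights now [0 6 6 5 3 2 0], max=6

Answer: .......
.......
.##....
..##...
..##...
...##..
....##.
....##.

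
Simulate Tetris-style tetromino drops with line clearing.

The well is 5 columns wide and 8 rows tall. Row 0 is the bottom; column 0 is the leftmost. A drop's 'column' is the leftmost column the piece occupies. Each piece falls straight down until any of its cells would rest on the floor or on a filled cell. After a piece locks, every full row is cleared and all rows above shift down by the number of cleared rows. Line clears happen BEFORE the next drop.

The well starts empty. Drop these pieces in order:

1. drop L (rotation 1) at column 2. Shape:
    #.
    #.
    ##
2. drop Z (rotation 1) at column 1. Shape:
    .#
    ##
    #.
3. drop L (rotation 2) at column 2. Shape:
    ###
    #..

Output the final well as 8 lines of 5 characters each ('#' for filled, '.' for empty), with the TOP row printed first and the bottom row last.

Answer: .....
..###
..#..
..#..
.##..
.##..
..#..
..##.

Derivation:
Drop 1: L rot1 at col 2 lands with bottom-row=0; cleared 0 line(s) (total 0); column heights now [0 0 3 1 0], max=3
Drop 2: Z rot1 at col 1 lands with bottom-row=2; cleared 0 line(s) (total 0); column heights now [0 4 5 1 0], max=5
Drop 3: L rot2 at col 2 lands with bottom-row=5; cleared 0 line(s) (total 0); column heights now [0 4 7 7 7], max=7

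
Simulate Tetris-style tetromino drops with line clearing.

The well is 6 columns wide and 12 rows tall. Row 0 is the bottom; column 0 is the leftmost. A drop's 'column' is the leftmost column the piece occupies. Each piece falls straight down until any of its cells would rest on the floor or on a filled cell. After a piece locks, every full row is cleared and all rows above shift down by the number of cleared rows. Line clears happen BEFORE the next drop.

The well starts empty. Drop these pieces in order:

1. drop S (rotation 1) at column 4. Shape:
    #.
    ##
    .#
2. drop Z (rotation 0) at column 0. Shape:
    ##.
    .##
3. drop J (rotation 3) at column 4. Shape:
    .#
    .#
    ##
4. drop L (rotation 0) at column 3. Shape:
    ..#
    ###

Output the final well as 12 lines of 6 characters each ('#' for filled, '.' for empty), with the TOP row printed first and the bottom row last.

Answer: ......
......
......
......
.....#
...###
.....#
.....#
....##
....#.
##..##
.##..#

Derivation:
Drop 1: S rot1 at col 4 lands with bottom-row=0; cleared 0 line(s) (total 0); column heights now [0 0 0 0 3 2], max=3
Drop 2: Z rot0 at col 0 lands with bottom-row=0; cleared 0 line(s) (total 0); column heights now [2 2 1 0 3 2], max=3
Drop 3: J rot3 at col 4 lands with bottom-row=3; cleared 0 line(s) (total 0); column heights now [2 2 1 0 4 6], max=6
Drop 4: L rot0 at col 3 lands with bottom-row=6; cleared 0 line(s) (total 0); column heights now [2 2 1 7 7 8], max=8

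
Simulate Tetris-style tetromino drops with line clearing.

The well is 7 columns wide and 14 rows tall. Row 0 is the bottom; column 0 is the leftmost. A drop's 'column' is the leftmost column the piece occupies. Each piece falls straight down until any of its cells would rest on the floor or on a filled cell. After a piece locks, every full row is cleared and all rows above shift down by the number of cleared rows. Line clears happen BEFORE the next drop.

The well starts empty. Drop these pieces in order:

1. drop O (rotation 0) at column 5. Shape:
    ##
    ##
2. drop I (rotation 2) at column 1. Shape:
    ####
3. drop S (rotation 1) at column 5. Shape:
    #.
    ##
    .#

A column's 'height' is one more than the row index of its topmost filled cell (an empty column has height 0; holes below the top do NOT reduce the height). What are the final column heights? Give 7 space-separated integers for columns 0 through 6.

Answer: 0 1 1 1 1 5 4

Derivation:
Drop 1: O rot0 at col 5 lands with bottom-row=0; cleared 0 line(s) (total 0); column heights now [0 0 0 0 0 2 2], max=2
Drop 2: I rot2 at col 1 lands with bottom-row=0; cleared 0 line(s) (total 0); column heights now [0 1 1 1 1 2 2], max=2
Drop 3: S rot1 at col 5 lands with bottom-row=2; cleared 0 line(s) (total 0); column heights now [0 1 1 1 1 5 4], max=5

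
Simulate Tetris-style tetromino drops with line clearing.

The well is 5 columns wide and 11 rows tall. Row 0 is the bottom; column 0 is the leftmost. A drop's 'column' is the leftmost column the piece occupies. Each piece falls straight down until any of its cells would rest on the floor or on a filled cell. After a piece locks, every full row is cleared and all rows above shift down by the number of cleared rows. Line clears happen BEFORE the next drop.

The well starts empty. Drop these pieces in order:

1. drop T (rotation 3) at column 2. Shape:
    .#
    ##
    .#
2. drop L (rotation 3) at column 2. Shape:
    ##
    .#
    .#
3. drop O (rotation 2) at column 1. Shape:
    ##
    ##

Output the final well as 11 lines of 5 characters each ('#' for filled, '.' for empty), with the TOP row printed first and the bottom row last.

Drop 1: T rot3 at col 2 lands with bottom-row=0; cleared 0 line(s) (total 0); column heights now [0 0 2 3 0], max=3
Drop 2: L rot3 at col 2 lands with bottom-row=3; cleared 0 line(s) (total 0); column heights now [0 0 6 6 0], max=6
Drop 3: O rot2 at col 1 lands with bottom-row=6; cleared 0 line(s) (total 0); column heights now [0 8 8 6 0], max=8

Answer: .....
.....
.....
.##..
.##..
..##.
...#.
...#.
...#.
..##.
...#.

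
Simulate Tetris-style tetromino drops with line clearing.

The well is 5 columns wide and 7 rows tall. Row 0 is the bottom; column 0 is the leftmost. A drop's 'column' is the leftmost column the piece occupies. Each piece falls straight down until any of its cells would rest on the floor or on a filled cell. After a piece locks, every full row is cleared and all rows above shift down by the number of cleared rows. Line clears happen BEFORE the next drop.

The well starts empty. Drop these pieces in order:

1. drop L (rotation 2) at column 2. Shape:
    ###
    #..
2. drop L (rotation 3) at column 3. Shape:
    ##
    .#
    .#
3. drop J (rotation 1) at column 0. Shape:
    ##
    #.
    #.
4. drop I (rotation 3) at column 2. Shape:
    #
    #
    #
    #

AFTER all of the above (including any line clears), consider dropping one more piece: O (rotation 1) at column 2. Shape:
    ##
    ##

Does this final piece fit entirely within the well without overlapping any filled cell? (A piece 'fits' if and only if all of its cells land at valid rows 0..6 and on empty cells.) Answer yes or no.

Answer: no

Derivation:
Drop 1: L rot2 at col 2 lands with bottom-row=0; cleared 0 line(s) (total 0); column heights now [0 0 2 2 2], max=2
Drop 2: L rot3 at col 3 lands with bottom-row=2; cleared 0 line(s) (total 0); column heights now [0 0 2 5 5], max=5
Drop 3: J rot1 at col 0 lands with bottom-row=0; cleared 0 line(s) (total 0); column heights now [3 3 2 5 5], max=5
Drop 4: I rot3 at col 2 lands with bottom-row=2; cleared 0 line(s) (total 0); column heights now [3 3 6 5 5], max=6
Test piece O rot1 at col 2 (width 2): heights before test = [3 3 6 5 5]; fits = False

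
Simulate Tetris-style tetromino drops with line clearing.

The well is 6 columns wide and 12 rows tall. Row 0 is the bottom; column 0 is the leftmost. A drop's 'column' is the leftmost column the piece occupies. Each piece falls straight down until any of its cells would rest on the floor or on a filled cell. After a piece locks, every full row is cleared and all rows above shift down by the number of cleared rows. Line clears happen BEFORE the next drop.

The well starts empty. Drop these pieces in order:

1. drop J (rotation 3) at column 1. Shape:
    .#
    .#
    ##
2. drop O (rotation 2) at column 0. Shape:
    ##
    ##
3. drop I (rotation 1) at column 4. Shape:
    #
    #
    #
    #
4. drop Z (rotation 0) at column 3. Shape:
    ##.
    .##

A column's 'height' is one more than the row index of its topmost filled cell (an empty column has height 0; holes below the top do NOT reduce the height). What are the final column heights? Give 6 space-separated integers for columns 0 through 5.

Drop 1: J rot3 at col 1 lands with bottom-row=0; cleared 0 line(s) (total 0); column heights now [0 1 3 0 0 0], max=3
Drop 2: O rot2 at col 0 lands with bottom-row=1; cleared 0 line(s) (total 0); column heights now [3 3 3 0 0 0], max=3
Drop 3: I rot1 at col 4 lands with bottom-row=0; cleared 0 line(s) (total 0); column heights now [3 3 3 0 4 0], max=4
Drop 4: Z rot0 at col 3 lands with bottom-row=4; cleared 0 line(s) (total 0); column heights now [3 3 3 6 6 5], max=6

Answer: 3 3 3 6 6 5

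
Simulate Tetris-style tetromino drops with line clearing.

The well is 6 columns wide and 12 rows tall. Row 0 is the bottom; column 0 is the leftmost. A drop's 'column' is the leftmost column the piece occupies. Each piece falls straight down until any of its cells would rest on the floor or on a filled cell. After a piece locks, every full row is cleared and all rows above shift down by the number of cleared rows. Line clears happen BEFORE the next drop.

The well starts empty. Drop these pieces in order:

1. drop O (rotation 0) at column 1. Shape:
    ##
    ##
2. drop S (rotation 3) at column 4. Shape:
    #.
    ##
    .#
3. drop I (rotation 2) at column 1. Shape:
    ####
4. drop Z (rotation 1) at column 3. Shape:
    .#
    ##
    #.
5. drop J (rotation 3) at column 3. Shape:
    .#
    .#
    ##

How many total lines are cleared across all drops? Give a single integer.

Drop 1: O rot0 at col 1 lands with bottom-row=0; cleared 0 line(s) (total 0); column heights now [0 2 2 0 0 0], max=2
Drop 2: S rot3 at col 4 lands with bottom-row=0; cleared 0 line(s) (total 0); column heights now [0 2 2 0 3 2], max=3
Drop 3: I rot2 at col 1 lands with bottom-row=3; cleared 0 line(s) (total 0); column heights now [0 4 4 4 4 2], max=4
Drop 4: Z rot1 at col 3 lands with bottom-row=4; cleared 0 line(s) (total 0); column heights now [0 4 4 6 7 2], max=7
Drop 5: J rot3 at col 3 lands with bottom-row=7; cleared 0 line(s) (total 0); column heights now [0 4 4 8 10 2], max=10

Answer: 0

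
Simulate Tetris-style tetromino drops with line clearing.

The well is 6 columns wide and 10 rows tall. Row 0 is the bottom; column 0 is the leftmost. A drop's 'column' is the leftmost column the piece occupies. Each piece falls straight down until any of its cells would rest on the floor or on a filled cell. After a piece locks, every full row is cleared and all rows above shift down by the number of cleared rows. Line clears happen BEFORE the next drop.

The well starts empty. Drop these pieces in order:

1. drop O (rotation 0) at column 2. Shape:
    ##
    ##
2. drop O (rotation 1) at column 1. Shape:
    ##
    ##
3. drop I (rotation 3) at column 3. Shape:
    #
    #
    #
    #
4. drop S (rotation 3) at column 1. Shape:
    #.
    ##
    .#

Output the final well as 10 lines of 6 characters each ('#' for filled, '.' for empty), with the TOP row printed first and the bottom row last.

Drop 1: O rot0 at col 2 lands with bottom-row=0; cleared 0 line(s) (total 0); column heights now [0 0 2 2 0 0], max=2
Drop 2: O rot1 at col 1 lands with bottom-row=2; cleared 0 line(s) (total 0); column heights now [0 4 4 2 0 0], max=4
Drop 3: I rot3 at col 3 lands with bottom-row=2; cleared 0 line(s) (total 0); column heights now [0 4 4 6 0 0], max=6
Drop 4: S rot3 at col 1 lands with bottom-row=4; cleared 0 line(s) (total 0); column heights now [0 7 6 6 0 0], max=7

Answer: ......
......
......
.#....
.###..
..##..
.###..
.###..
..##..
..##..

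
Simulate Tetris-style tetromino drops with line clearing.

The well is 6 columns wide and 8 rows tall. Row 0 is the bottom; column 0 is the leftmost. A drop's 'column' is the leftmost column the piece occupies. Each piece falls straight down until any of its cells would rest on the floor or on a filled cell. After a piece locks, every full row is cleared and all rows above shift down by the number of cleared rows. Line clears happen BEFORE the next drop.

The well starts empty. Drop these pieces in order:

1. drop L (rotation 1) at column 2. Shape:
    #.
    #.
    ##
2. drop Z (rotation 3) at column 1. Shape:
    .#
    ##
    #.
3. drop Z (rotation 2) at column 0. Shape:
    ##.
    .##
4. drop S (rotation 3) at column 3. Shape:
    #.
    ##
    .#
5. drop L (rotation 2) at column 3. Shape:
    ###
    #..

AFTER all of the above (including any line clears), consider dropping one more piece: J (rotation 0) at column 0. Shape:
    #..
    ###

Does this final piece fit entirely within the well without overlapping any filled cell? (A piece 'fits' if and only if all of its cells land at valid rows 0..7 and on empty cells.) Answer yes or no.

Answer: no

Derivation:
Drop 1: L rot1 at col 2 lands with bottom-row=0; cleared 0 line(s) (total 0); column heights now [0 0 3 1 0 0], max=3
Drop 2: Z rot3 at col 1 lands with bottom-row=2; cleared 0 line(s) (total 0); column heights now [0 4 5 1 0 0], max=5
Drop 3: Z rot2 at col 0 lands with bottom-row=5; cleared 0 line(s) (total 0); column heights now [7 7 6 1 0 0], max=7
Drop 4: S rot3 at col 3 lands with bottom-row=0; cleared 0 line(s) (total 0); column heights now [7 7 6 3 2 0], max=7
Drop 5: L rot2 at col 3 lands with bottom-row=3; cleared 0 line(s) (total 0); column heights now [7 7 6 5 5 5], max=7
Test piece J rot0 at col 0 (width 3): heights before test = [7 7 6 5 5 5]; fits = False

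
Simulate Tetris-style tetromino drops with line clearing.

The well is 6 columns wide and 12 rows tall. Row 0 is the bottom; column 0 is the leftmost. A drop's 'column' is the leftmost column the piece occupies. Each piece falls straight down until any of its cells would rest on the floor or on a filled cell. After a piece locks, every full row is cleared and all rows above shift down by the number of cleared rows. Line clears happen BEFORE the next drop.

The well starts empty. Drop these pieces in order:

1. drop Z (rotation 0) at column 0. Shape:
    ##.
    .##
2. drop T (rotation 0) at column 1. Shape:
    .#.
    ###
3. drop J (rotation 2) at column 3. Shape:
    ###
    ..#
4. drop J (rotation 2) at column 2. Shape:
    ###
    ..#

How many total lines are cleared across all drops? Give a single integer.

Drop 1: Z rot0 at col 0 lands with bottom-row=0; cleared 0 line(s) (total 0); column heights now [2 2 1 0 0 0], max=2
Drop 2: T rot0 at col 1 lands with bottom-row=2; cleared 0 line(s) (total 0); column heights now [2 3 4 3 0 0], max=4
Drop 3: J rot2 at col 3 lands with bottom-row=2; cleared 0 line(s) (total 0); column heights now [2 3 4 4 4 4], max=4
Drop 4: J rot2 at col 2 lands with bottom-row=4; cleared 0 line(s) (total 0); column heights now [2 3 6 6 6 4], max=6

Answer: 0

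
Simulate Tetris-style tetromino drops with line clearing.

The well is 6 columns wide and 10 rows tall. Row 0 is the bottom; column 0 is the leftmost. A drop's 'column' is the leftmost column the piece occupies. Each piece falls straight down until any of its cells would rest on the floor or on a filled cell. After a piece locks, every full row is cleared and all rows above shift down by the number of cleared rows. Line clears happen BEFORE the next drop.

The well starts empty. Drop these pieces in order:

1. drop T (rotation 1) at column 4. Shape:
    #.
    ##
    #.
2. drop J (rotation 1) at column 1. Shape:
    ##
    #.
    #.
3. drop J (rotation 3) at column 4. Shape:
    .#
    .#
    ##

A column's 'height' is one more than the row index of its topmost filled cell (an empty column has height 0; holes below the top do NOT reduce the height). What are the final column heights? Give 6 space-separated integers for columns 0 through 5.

Drop 1: T rot1 at col 4 lands with bottom-row=0; cleared 0 line(s) (total 0); column heights now [0 0 0 0 3 2], max=3
Drop 2: J rot1 at col 1 lands with bottom-row=0; cleared 0 line(s) (total 0); column heights now [0 3 3 0 3 2], max=3
Drop 3: J rot3 at col 4 lands with bottom-row=3; cleared 0 line(s) (total 0); column heights now [0 3 3 0 4 6], max=6

Answer: 0 3 3 0 4 6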